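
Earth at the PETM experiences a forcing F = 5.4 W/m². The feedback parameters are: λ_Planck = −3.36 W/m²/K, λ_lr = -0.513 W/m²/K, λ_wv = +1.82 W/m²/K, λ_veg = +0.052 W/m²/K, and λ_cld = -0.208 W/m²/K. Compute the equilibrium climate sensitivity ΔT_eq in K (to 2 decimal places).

Net feedback parameter λ = (−3.36) + (-0.513) + (+1.82) + (+0.052) + (-0.208) = -2.209 W/m²/K.
ΔT = −F/λ = −5.4/(-2.209) = 2.44 K.

2.44 K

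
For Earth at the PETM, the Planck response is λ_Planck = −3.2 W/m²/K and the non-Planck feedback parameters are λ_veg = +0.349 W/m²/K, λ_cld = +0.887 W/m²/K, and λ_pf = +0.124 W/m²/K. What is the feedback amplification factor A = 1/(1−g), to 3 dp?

1.739

Convert to gains: g_veg = 0.349/3.2 = 0.1091; g_cld = 0.887/3.2 = 0.2772; g_pf = 0.124/3.2 = 0.03875.
Total gain g = 0.42505.
A = 1/(1 − 0.42505) = 1.739.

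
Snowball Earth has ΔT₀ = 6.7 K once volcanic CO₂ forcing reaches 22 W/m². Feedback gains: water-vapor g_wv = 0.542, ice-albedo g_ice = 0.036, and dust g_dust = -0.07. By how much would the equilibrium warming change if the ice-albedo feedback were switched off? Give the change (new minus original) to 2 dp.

Original: g = 0.508, ΔT = 6.7/(1−0.508) = 13.6179 K.
Without ice-albedo: g' = 0.472, ΔT' = 6.7/(1−0.472) = 12.6894 K.
Change = 12.6894 − 13.6179 = -0.93 K.

-0.93 K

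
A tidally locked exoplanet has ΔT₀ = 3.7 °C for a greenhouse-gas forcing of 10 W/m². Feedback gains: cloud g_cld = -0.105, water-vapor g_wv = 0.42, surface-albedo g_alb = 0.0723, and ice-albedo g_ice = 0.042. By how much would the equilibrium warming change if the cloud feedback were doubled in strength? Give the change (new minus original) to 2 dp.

Original: g = 0.4293, ΔT = 3.7/(1−0.4293) = 6.4833 °C.
With doubled cloud: g' = 0.3243, ΔT' = 3.7/(1−0.3243) = 5.4758 °C.
Change = 5.4758 − 6.4833 = -1.01 °C.

-1.01 °C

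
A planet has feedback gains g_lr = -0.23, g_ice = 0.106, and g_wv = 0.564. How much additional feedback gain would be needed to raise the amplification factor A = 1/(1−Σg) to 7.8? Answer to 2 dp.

0.43

Current total gain = 0.44.
Target gain for A = 7.8: g* = 1 − 1/7.8 = 0.8718.
Additional gain needed = 0.8718 − 0.44 = 0.43.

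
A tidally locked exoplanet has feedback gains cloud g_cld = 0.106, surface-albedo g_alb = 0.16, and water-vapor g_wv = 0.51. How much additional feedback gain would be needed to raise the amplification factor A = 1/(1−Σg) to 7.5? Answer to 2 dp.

0.09

Current total gain = 0.776.
Target gain for A = 7.5: g* = 1 − 1/7.5 = 0.8667.
Additional gain needed = 0.8667 − 0.776 = 0.09.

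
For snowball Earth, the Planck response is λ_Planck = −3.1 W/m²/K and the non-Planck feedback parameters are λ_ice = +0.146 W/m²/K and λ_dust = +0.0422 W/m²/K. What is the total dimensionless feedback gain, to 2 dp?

Convert to gains: g_ice = 0.146/3.1 = 0.0471; g_dust = 0.0422/3.1 = 0.01361.
Total gain g = 0.06071.

0.06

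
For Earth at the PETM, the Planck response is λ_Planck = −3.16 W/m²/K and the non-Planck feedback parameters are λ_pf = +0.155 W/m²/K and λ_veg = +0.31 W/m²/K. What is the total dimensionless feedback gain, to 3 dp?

0.147

Convert to gains: g_pf = 0.155/3.16 = 0.04905; g_veg = 0.31/3.16 = 0.0981.
Total gain g = 0.14715.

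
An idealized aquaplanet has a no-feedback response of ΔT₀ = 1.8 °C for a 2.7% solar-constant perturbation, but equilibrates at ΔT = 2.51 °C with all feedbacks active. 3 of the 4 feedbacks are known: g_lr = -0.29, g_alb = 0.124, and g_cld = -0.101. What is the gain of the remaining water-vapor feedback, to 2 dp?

0.55

Amplification A = ΔT/ΔT₀ = 2.51/1.8 = 1.394.
Total gain g = 1 − 1/A = 1 − 1/1.394 = 0.2826.
Known gains sum to -0.29 + 0.124 − 0.101 = -0.267.
g_wv = 0.2826 + 0.267 = 0.55.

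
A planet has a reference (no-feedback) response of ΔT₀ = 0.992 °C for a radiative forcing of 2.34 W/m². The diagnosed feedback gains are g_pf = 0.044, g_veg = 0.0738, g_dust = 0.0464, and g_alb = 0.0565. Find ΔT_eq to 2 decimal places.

1.27 °C

Total gain g = 0.044 + 0.0738 + 0.0464 + 0.0565 = 0.2207.
Amplification A = 1/(1 − 0.2207) = 1.283.
ΔT = 0.992 × 1.283 = 1.27 °C.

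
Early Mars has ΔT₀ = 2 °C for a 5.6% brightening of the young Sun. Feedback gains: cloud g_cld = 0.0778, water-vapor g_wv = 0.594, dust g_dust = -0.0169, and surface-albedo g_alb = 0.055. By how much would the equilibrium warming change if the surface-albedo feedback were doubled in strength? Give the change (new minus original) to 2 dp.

Original: g = 0.7099, ΔT = 2/(1−0.7099) = 6.8942 °C.
With doubled surface-albedo: g' = 0.7649, ΔT' = 2/(1−0.7649) = 8.5070 °C.
Change = 8.5070 − 6.8942 = 1.61 °C.

1.61 °C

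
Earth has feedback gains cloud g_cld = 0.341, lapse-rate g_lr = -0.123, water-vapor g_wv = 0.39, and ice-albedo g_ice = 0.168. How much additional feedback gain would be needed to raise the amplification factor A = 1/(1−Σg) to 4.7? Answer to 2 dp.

0.01

Current total gain = 0.776.
Target gain for A = 4.7: g* = 1 − 1/4.7 = 0.7872.
Additional gain needed = 0.7872 − 0.776 = 0.01.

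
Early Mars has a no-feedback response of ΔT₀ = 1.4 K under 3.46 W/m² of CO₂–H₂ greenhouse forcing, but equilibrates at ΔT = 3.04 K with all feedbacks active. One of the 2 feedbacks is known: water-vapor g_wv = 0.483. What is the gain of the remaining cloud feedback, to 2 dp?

Amplification A = ΔT/ΔT₀ = 3.04/1.4 = 2.171.
Total gain g = 1 − 1/A = 1 − 1/2.171 = 0.5394.
The known gain is 0.483.
g_cld = 0.5394 − 0.483 = 0.06.

0.06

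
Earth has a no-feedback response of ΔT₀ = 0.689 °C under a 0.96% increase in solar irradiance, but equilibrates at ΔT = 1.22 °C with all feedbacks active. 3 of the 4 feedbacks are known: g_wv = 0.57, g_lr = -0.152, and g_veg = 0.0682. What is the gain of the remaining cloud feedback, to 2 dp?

Amplification A = ΔT/ΔT₀ = 1.22/0.689 = 1.771.
Total gain g = 1 − 1/A = 1 − 1/1.771 = 0.4353.
Known gains sum to 0.57 − 0.152 + 0.0682 = 0.4862.
g_cld = 0.4353 − 0.4862 = -0.05.

-0.05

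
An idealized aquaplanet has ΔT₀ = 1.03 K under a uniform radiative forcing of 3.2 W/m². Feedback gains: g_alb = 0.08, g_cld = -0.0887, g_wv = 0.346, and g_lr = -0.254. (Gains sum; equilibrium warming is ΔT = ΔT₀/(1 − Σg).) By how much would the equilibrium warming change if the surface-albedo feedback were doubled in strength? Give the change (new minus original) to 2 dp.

Original: g = 0.0833, ΔT = 1.03/(1−0.0833) = 1.1236 K.
With doubled surface-albedo: g' = 0.1633, ΔT' = 1.03/(1−0.1633) = 1.2310 K.
Change = 1.2310 − 1.1236 = 0.11 K.

0.11 K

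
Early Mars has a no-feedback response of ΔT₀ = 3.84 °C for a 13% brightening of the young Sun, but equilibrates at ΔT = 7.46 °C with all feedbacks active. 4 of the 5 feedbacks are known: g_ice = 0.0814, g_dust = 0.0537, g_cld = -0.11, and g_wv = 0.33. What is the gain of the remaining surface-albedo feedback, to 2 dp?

Amplification A = ΔT/ΔT₀ = 7.46/3.84 = 1.943.
Total gain g = 1 − 1/A = 1 − 1/1.943 = 0.4853.
Known gains sum to 0.0814 + 0.0537 − 0.11 + 0.33 = 0.3551.
g_alb = 0.4853 − 0.3551 = 0.13.

0.13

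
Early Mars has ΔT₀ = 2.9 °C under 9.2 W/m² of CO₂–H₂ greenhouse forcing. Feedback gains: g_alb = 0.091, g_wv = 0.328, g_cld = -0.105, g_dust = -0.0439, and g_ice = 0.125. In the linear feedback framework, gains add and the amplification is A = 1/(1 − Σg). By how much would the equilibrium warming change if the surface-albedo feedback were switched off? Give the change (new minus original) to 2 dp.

Original: g = 0.3951, ΔT = 2.9/(1−0.3951) = 4.7942 °C.
Without surface-albedo: g' = 0.3041, ΔT' = 2.9/(1−0.3041) = 4.1673 °C.
Change = 4.1673 − 4.7942 = -0.63 °C.

-0.63 °C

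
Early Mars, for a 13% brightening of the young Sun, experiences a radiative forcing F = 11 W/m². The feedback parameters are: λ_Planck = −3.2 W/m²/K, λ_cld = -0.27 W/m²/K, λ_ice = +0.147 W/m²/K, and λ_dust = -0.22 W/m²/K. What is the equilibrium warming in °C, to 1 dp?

3.1 °C

Net feedback parameter λ = (−3.2) + (-0.27) + (+0.147) + (-0.22) = -3.543 W/m²/K.
ΔT = −F/λ = −11/(-3.543) = 3.1 °C.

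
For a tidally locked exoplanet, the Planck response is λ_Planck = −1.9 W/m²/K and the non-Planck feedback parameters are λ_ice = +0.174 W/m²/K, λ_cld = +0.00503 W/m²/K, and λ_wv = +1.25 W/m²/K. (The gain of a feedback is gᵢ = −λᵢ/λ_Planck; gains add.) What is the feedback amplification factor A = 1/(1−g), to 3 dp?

4.034

Convert to gains: g_ice = 0.174/1.9 = 0.09158; g_cld = 0.00503/1.9 = 0.002647; g_wv = 1.25/1.9 = 0.6579.
Total gain g = 0.752127.
A = 1/(1 − 0.752127) = 4.034.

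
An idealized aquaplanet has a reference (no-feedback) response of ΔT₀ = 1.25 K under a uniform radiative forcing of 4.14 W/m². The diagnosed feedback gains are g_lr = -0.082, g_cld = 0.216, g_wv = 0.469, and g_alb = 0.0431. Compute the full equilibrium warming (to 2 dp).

3.53 K

Total gain g = -0.082 + 0.216 + 0.469 + 0.0431 = 0.6461.
Amplification A = 1/(1 − 0.6461) = 2.826.
ΔT = 1.25 × 2.826 = 3.53 K.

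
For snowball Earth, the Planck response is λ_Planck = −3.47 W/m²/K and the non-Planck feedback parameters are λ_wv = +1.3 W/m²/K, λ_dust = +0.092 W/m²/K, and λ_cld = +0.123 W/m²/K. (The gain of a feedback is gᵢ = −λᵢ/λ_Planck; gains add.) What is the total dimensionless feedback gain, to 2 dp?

Convert to gains: g_wv = 1.3/3.47 = 0.3746; g_dust = 0.092/3.47 = 0.02651; g_cld = 0.123/3.47 = 0.03545.
Total gain g = 0.43656.

0.44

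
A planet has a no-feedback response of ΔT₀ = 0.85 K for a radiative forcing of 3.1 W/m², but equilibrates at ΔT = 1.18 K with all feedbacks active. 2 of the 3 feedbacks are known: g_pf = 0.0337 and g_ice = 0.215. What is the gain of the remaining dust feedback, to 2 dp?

0.03

Amplification A = ΔT/ΔT₀ = 1.18/0.85 = 1.388.
Total gain g = 1 − 1/A = 1 − 1/1.388 = 0.2795.
Known gains sum to 0.0337 + 0.215 = 0.2487.
g_dust = 0.2795 − 0.2487 = 0.03.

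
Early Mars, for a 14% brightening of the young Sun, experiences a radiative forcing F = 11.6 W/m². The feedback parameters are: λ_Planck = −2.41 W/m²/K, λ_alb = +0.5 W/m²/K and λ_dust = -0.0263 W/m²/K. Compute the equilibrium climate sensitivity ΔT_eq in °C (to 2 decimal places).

5.99 °C

Net feedback parameter λ = (−2.41) + (+0.5) + (-0.0263) = -1.9363 W/m²/K.
ΔT = −F/λ = −11.6/(-1.9363) = 5.99 °C.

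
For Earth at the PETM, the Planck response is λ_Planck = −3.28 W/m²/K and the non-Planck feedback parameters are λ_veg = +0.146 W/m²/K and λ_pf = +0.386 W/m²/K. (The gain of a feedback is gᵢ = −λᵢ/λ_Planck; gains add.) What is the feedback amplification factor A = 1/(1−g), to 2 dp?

1.19

Convert to gains: g_veg = 0.146/3.28 = 0.04451; g_pf = 0.386/3.28 = 0.1177.
Total gain g = 0.16221.
A = 1/(1 − 0.16221) = 1.19.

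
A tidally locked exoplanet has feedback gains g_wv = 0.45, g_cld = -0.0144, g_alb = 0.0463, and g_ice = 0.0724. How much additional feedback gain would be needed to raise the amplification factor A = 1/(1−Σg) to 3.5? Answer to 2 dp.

0.16

Current total gain = 0.5543.
Target gain for A = 3.5: g* = 1 − 1/3.5 = 0.7143.
Additional gain needed = 0.7143 − 0.5543 = 0.16.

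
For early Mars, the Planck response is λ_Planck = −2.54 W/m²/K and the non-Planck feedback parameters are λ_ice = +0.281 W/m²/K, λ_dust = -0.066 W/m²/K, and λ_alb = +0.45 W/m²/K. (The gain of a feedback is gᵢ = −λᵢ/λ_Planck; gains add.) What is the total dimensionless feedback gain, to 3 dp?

Convert to gains: g_ice = 0.281/2.54 = 0.1106; g_dust = -0.066/2.54 = -0.02598; g_alb = 0.45/2.54 = 0.1772.
Total gain g = 0.26182.

0.262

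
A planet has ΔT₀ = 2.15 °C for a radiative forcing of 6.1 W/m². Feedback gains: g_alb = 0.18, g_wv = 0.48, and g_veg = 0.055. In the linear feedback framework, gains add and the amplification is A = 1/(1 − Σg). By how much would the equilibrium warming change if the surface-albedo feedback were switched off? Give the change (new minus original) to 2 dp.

-2.92 °C

Original: g = 0.715, ΔT = 2.15/(1−0.715) = 7.5439 °C.
Without surface-albedo: g' = 0.535, ΔT' = 2.15/(1−0.535) = 4.6237 °C.
Change = 4.6237 − 7.5439 = -2.92 °C.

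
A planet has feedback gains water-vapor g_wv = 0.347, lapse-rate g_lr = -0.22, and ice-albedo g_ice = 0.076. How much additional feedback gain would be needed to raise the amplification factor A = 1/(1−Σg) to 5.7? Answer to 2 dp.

0.62

Current total gain = 0.203.
Target gain for A = 5.7: g* = 1 − 1/5.7 = 0.8246.
Additional gain needed = 0.8246 − 0.203 = 0.62.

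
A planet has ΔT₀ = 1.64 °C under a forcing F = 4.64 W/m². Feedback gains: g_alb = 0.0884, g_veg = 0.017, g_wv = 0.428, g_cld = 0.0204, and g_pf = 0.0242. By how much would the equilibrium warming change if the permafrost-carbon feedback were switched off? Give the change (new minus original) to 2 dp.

Original: g = 0.578, ΔT = 1.64/(1−0.578) = 3.8863 °C.
Without permafrost-carbon: g' = 0.5538, ΔT' = 1.64/(1−0.5538) = 3.6755 °C.
Change = 3.6755 − 3.8863 = -0.21 °C.

-0.21 °C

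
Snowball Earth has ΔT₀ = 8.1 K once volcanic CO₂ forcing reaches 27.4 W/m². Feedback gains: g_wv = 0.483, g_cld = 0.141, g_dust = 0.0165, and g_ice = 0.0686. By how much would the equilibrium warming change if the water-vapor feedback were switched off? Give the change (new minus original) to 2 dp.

-17.38 K

Original: g = 0.7091, ΔT = 8.1/(1−0.7091) = 27.8446 K.
Without water-vapor: g' = 0.2261, ΔT' = 8.1/(1−0.2261) = 10.4665 K.
Change = 10.4665 − 27.8446 = -17.38 K.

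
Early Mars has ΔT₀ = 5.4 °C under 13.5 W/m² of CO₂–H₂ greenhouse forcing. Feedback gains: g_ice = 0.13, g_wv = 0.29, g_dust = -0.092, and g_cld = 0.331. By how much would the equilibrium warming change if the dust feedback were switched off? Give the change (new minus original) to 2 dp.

Original: g = 0.659, ΔT = 5.4/(1−0.659) = 15.8358 °C.
Without dust: g' = 0.751, ΔT' = 5.4/(1−0.751) = 21.6867 °C.
Change = 21.6867 − 15.8358 = 5.85 °C.

5.85 °C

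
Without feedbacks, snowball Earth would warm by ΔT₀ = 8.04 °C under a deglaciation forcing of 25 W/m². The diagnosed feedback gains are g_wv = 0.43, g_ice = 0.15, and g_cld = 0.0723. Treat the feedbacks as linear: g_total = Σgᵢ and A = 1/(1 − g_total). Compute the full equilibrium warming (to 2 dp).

23.12 °C

Total gain g = 0.43 + 0.15 + 0.0723 = 0.6523.
Amplification A = 1/(1 − 0.6523) = 2.876.
ΔT = 8.04 × 2.876 = 23.12 °C.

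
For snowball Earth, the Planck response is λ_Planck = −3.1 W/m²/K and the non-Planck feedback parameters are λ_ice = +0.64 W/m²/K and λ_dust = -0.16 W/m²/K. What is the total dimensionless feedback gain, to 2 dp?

0.15

Convert to gains: g_ice = 0.64/3.1 = 0.2065; g_dust = -0.16/3.1 = -0.05161.
Total gain g = 0.15489.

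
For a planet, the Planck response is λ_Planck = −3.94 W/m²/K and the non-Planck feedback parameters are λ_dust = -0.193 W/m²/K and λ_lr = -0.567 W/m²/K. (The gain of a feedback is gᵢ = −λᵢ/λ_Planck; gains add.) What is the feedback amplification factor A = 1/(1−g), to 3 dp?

Convert to gains: g_dust = -0.193/3.94 = -0.04898; g_lr = -0.567/3.94 = -0.1439.
Total gain g = -0.19288.
A = 1/(1 + 0.19288) = 0.838.

0.838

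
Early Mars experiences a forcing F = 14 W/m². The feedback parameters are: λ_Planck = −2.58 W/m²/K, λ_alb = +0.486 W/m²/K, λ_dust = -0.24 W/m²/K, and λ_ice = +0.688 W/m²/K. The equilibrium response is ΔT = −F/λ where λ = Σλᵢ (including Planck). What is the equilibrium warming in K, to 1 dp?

Net feedback parameter λ = (−2.58) + (+0.486) + (-0.24) + (+0.688) = -1.646 W/m²/K.
ΔT = −F/λ = −14/(-1.646) = 8.5 K.

8.5 K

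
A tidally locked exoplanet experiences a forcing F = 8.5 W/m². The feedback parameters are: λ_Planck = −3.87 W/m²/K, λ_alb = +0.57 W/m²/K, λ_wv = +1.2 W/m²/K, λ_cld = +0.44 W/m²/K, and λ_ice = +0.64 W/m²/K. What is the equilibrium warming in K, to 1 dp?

Net feedback parameter λ = (−3.87) + (+0.57) + (+1.2) + (+0.44) + (+0.64) = -1.02 W/m²/K.
ΔT = −F/λ = −8.5/(-1.02) = 8.3 K.

8.3 K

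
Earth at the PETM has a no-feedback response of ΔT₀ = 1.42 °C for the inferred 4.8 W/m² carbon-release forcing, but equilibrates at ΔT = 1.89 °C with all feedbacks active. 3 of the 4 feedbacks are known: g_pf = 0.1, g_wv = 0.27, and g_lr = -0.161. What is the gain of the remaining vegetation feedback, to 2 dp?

Amplification A = ΔT/ΔT₀ = 1.89/1.42 = 1.331.
Total gain g = 1 − 1/A = 1 − 1/1.331 = 0.2487.
Known gains sum to 0.1 + 0.27 − 0.161 = 0.209.
g_veg = 0.2487 − 0.209 = 0.04.

0.04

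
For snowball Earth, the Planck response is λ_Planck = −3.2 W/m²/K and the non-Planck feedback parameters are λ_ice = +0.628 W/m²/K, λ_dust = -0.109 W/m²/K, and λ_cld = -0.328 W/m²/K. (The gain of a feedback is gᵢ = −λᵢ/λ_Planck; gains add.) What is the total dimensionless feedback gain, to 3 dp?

0.060

Convert to gains: g_ice = 0.628/3.2 = 0.1962; g_dust = -0.109/3.2 = -0.03406; g_cld = -0.328/3.2 = -0.1025.
Total gain g = 0.05964.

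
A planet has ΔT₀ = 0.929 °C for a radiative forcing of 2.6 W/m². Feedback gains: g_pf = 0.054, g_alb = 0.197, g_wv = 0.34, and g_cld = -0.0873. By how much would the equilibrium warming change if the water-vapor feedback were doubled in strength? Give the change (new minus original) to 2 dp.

4.07 °C

Original: g = 0.5037, ΔT = 0.929/(1−0.5037) = 1.8719 °C.
With doubled water-vapor: g' = 0.8437, ΔT' = 0.929/(1−0.8437) = 5.9437 °C.
Change = 5.9437 − 1.8719 = 4.07 °C.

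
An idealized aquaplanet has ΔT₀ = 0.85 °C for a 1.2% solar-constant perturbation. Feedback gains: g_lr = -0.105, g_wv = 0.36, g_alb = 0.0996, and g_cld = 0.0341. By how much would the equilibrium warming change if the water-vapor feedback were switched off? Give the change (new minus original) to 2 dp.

Original: g = 0.3887, ΔT = 0.85/(1−0.3887) = 1.3905 °C.
Without water-vapor: g' = 0.0287, ΔT' = 0.85/(1−0.0287) = 0.8751 °C.
Change = 0.8751 − 1.3905 = -0.52 °C.

-0.52 °C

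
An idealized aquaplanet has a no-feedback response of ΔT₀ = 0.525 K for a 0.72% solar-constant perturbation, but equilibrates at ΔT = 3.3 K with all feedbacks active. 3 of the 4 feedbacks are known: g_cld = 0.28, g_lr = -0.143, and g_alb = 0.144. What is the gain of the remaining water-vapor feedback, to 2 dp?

0.56

Amplification A = ΔT/ΔT₀ = 3.3/0.525 = 6.286.
Total gain g = 1 − 1/A = 1 − 1/6.286 = 0.8409.
Known gains sum to 0.28 − 0.143 + 0.144 = 0.281.
g_wv = 0.8409 − 0.281 = 0.56.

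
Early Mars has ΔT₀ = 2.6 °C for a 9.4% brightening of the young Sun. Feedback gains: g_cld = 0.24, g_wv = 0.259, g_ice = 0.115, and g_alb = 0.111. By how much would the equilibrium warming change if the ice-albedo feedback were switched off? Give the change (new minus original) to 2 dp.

-2.79 °C

Original: g = 0.725, ΔT = 2.6/(1−0.725) = 9.4545 °C.
Without ice-albedo: g' = 0.61, ΔT' = 2.6/(1−0.61) = 6.6667 °C.
Change = 6.6667 − 9.4545 = -2.79 °C.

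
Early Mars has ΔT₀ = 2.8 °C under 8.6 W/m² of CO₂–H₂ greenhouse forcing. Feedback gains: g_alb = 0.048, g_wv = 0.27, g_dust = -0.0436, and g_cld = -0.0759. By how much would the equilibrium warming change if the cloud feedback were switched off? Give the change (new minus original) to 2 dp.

0.37 °C

Original: g = 0.1985, ΔT = 2.8/(1−0.1985) = 3.4934 °C.
Without cloud: g' = 0.2744, ΔT' = 2.8/(1−0.2744) = 3.8589 °C.
Change = 3.8589 − 3.4934 = 0.37 °C.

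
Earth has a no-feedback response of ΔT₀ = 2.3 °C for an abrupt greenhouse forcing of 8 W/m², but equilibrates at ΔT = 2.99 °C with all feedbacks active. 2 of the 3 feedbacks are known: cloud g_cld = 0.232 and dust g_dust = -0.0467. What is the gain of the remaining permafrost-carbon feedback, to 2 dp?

Amplification A = ΔT/ΔT₀ = 2.99/2.3 = 1.3.
Total gain g = 1 − 1/A = 1 − 1/1.3 = 0.2308.
Known gains sum to 0.232 − 0.0467 = 0.1853.
g_pf = 0.2308 − 0.1853 = 0.05.

0.05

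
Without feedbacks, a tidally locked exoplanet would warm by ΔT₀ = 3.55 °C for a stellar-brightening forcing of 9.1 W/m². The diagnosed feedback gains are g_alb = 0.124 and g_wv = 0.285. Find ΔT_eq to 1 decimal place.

Total gain g = 0.124 + 0.285 = 0.409.
Amplification A = 1/(1 − 0.409) = 1.692.
ΔT = 3.55 × 1.692 = 6.0 °C.

6.0 °C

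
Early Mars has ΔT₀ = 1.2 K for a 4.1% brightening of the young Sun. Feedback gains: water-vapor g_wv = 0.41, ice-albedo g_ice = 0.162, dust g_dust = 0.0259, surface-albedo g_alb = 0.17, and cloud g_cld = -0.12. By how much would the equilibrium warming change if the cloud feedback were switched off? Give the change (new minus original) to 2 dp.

1.76 K

Original: g = 0.6479, ΔT = 1.2/(1−0.6479) = 3.4081 K.
Without cloud: g' = 0.7679, ΔT' = 1.2/(1−0.7679) = 5.1702 K.
Change = 5.1702 − 3.4081 = 1.76 K.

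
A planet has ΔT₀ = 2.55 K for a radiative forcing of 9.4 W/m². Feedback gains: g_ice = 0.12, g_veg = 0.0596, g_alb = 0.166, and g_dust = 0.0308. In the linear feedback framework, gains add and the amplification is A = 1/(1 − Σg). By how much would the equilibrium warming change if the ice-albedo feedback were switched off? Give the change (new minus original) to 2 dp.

-0.66 K

Original: g = 0.3764, ΔT = 2.55/(1−0.3764) = 4.0892 K.
Without ice-albedo: g' = 0.2564, ΔT' = 2.55/(1−0.2564) = 3.4293 K.
Change = 3.4293 − 4.0892 = -0.66 K.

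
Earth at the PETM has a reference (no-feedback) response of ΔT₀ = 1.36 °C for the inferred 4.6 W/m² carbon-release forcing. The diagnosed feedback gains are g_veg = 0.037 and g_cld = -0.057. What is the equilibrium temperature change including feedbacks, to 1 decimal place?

1.3 °C

Total gain g = 0.037 − 0.057 = -0.02.
Amplification A = 1/(1 + 0.02) = 0.9804.
ΔT = 1.36 × 0.9804 = 1.3 °C.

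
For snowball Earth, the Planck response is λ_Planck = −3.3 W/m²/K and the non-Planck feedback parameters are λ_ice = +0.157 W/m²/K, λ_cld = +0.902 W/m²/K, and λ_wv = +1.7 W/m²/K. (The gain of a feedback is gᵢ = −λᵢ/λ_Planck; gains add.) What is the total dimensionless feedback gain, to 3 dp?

0.836

Convert to gains: g_ice = 0.157/3.3 = 0.04758; g_cld = 0.902/3.3 = 0.2733; g_wv = 1.7/3.3 = 0.5152.
Total gain g = 0.83608.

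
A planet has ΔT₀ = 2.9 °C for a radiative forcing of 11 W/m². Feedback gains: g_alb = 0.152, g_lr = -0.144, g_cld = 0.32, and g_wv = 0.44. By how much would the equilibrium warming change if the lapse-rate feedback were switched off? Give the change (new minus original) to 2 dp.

Original: g = 0.768, ΔT = 2.9/(1−0.768) = 12.5000 °C.
Without lapse-rate: g' = 0.912, ΔT' = 2.9/(1−0.912) = 32.9545 °C.
Change = 32.9545 − 12.5000 = 20.45 °C.

20.45 °C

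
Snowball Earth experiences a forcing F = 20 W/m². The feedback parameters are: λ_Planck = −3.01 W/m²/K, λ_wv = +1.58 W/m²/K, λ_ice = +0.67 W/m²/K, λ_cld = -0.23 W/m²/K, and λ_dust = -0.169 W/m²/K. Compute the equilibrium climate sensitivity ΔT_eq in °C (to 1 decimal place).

17.3 °C

Net feedback parameter λ = (−3.01) + (+1.58) + (+0.67) + (-0.23) + (-0.169) = -1.159 W/m²/K.
ΔT = −F/λ = −20/(-1.159) = 17.3 °C.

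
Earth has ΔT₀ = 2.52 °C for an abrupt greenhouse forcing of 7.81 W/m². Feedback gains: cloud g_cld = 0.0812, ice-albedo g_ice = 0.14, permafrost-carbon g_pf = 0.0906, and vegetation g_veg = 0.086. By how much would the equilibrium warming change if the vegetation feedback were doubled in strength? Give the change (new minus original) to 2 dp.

0.70 °C

Original: g = 0.3978, ΔT = 2.52/(1−0.3978) = 4.1847 °C.
With doubled vegetation: g' = 0.4838, ΔT' = 2.52/(1−0.4838) = 4.8818 °C.
Change = 4.8818 − 4.1847 = 0.70 °C.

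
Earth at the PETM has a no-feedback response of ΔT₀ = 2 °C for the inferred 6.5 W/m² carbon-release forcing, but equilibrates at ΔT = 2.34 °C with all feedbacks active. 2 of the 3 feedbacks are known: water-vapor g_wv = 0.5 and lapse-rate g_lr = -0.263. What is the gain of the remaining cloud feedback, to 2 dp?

-0.09

Amplification A = ΔT/ΔT₀ = 2.34/2 = 1.17.
Total gain g = 1 − 1/A = 1 − 1/1.17 = 0.1453.
Known gains sum to 0.5 − 0.263 = 0.237.
g_cld = 0.1453 − 0.237 = -0.09.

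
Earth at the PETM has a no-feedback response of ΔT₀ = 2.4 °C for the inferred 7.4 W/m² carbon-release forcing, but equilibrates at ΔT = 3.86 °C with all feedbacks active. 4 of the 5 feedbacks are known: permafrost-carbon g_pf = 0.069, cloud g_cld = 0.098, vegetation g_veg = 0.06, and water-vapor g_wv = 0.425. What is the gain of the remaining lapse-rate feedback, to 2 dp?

-0.27

Amplification A = ΔT/ΔT₀ = 3.86/2.4 = 1.608.
Total gain g = 1 − 1/A = 1 − 1/1.608 = 0.3781.
Known gains sum to 0.069 + 0.098 + 0.06 + 0.425 = 0.652.
g_lr = 0.3781 − 0.652 = -0.27.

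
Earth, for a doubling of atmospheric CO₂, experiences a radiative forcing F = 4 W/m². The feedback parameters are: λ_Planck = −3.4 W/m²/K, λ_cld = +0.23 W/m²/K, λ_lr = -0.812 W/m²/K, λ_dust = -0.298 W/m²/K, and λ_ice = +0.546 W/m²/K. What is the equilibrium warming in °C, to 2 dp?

1.07 °C

Net feedback parameter λ = (−3.4) + (+0.23) + (-0.812) + (-0.298) + (+0.546) = -3.734 W/m²/K.
ΔT = −F/λ = −4/(-3.734) = 1.07 °C.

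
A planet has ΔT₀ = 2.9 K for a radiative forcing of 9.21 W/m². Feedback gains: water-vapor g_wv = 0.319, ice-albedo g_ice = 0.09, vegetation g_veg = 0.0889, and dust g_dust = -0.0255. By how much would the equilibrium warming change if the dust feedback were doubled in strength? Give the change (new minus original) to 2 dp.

Original: g = 0.4724, ΔT = 2.9/(1−0.4724) = 5.4966 K.
With doubled dust: g' = 0.4469, ΔT' = 2.9/(1−0.4469) = 5.2432 K.
Change = 5.2432 − 5.4966 = -0.25 K.

-0.25 K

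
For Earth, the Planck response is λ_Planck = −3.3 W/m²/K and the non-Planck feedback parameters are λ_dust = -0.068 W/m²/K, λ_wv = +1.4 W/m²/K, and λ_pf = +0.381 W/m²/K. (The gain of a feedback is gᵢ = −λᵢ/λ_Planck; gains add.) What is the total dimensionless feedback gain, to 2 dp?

Convert to gains: g_dust = -0.068/3.3 = -0.02061; g_wv = 1.4/3.3 = 0.4242; g_pf = 0.381/3.3 = 0.1155.
Total gain g = 0.51909.

0.52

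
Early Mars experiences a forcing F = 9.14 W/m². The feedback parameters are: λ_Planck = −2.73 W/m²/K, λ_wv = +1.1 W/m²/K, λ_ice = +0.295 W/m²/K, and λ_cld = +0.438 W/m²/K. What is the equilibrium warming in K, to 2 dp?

Net feedback parameter λ = (−2.73) + (+1.1) + (+0.295) + (+0.438) = -0.897 W/m²/K.
ΔT = −F/λ = −9.14/(-0.897) = 10.19 K.

10.19 K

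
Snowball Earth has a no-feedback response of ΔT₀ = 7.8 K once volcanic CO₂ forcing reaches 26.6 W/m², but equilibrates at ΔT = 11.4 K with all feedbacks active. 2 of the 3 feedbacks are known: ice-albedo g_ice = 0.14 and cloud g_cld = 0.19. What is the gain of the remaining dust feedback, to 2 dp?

-0.01

Amplification A = ΔT/ΔT₀ = 11.4/7.8 = 1.462.
Total gain g = 1 − 1/A = 1 − 1/1.462 = 0.316.
Known gains sum to 0.14 + 0.19 = 0.33.
g_dust = 0.316 − 0.33 = -0.01.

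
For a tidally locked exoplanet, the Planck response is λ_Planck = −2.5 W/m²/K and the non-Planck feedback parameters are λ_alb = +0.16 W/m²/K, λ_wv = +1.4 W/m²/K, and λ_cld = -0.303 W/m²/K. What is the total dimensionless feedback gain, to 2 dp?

0.50

Convert to gains: g_alb = 0.16/2.5 = 0.064; g_wv = 1.4/2.5 = 0.56; g_cld = -0.303/2.5 = -0.1212.
Total gain g = 0.5028.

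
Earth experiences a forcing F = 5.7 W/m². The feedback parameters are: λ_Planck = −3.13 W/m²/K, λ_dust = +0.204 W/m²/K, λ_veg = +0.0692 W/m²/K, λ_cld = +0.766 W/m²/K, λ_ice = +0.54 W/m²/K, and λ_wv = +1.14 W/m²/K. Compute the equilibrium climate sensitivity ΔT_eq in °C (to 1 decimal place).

13.9 °C

Net feedback parameter λ = (−3.13) + (+0.204) + (+0.0692) + (+0.766) + (+0.54) + (+1.14) = -0.4108 W/m²/K.
ΔT = −F/λ = −5.7/(-0.4108) = 13.9 °C.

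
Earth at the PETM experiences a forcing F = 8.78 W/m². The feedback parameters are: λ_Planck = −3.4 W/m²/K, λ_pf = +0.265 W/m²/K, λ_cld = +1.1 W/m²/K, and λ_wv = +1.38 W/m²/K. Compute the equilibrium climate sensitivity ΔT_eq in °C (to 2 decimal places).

Net feedback parameter λ = (−3.4) + (+0.265) + (+1.1) + (+1.38) = -0.655 W/m²/K.
ΔT = −F/λ = −8.78/(-0.655) = 13.40 °C.

13.40 °C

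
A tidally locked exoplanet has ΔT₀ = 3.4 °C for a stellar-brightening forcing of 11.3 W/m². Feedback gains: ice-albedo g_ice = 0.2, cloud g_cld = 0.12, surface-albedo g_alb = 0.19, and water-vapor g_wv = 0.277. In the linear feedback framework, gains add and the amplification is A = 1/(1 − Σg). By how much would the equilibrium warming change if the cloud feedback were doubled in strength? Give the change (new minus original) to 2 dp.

Original: g = 0.787, ΔT = 3.4/(1−0.787) = 15.9624 °C.
With doubled cloud: g' = 0.907, ΔT' = 3.4/(1−0.907) = 36.5591 °C.
Change = 36.5591 − 15.9624 = 20.60 °C.

20.60 °C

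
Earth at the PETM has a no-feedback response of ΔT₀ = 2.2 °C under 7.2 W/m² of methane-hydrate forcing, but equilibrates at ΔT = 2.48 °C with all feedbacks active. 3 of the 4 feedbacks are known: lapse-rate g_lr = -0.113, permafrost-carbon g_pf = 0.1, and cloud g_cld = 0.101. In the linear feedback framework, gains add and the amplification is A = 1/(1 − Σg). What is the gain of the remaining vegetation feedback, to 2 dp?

Amplification A = ΔT/ΔT₀ = 2.48/2.2 = 1.127.
Total gain g = 1 − 1/A = 1 − 1/1.127 = 0.1127.
Known gains sum to -0.113 + 0.1 + 0.101 = 0.088.
g_veg = 0.1127 − 0.088 = 0.02.

0.02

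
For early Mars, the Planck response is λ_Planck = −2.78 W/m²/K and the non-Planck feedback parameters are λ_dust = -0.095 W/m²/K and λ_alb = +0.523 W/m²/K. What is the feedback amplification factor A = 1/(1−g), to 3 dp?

Convert to gains: g_dust = -0.095/2.78 = -0.03417; g_alb = 0.523/2.78 = 0.1881.
Total gain g = 0.15393.
A = 1/(1 − 0.15393) = 1.182.

1.182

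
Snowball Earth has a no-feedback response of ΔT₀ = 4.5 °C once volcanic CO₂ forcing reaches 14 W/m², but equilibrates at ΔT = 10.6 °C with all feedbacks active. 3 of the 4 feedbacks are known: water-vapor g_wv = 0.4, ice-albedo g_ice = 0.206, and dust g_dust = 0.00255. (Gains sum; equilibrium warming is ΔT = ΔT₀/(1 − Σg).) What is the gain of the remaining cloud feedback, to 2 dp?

-0.03

Amplification A = ΔT/ΔT₀ = 10.6/4.5 = 2.356.
Total gain g = 1 − 1/A = 1 − 1/2.356 = 0.5756.
Known gains sum to 0.4 + 0.206 + 0.00255 = 0.60855.
g_cld = 0.5756 − 0.60855 = -0.03.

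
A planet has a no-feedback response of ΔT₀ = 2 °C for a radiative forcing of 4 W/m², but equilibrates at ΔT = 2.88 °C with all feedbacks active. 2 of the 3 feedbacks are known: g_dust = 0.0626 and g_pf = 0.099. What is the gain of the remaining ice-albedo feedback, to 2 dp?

Amplification A = ΔT/ΔT₀ = 2.88/2 = 1.44.
Total gain g = 1 − 1/A = 1 − 1/1.44 = 0.3056.
Known gains sum to 0.0626 + 0.099 = 0.1616.
g_ice = 0.3056 − 0.1616 = 0.14.

0.14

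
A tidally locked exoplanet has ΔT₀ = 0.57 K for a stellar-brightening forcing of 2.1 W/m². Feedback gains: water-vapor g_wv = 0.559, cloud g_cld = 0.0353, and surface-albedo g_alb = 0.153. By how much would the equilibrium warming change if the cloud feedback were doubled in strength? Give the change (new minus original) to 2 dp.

Original: g = 0.7473, ΔT = 0.57/(1−0.7473) = 2.2556 K.
With doubled cloud: g' = 0.7826, ΔT' = 0.57/(1−0.7826) = 2.6219 K.
Change = 2.6219 − 2.2556 = 0.37 K.

0.37 K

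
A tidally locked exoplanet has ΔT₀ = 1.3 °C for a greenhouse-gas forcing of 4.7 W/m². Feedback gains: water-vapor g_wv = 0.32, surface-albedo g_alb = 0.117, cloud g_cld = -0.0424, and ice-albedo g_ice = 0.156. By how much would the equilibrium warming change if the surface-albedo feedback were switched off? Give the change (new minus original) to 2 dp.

Original: g = 0.5506, ΔT = 1.3/(1−0.5506) = 2.8927 °C.
Without surface-albedo: g' = 0.4336, ΔT' = 1.3/(1−0.4336) = 2.2952 °C.
Change = 2.2952 − 2.8927 = -0.60 °C.

-0.60 °C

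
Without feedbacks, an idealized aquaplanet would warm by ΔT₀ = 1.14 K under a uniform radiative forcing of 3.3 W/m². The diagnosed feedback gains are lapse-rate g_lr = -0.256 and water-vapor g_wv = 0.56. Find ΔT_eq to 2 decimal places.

Total gain g = -0.256 + 0.56 = 0.304.
Amplification A = 1/(1 − 0.304) = 1.437.
ΔT = 1.14 × 1.437 = 1.64 K.

1.64 K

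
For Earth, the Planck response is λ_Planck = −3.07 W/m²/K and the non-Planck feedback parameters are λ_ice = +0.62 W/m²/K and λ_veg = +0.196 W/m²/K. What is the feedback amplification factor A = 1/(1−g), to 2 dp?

Convert to gains: g_ice = 0.62/3.07 = 0.202; g_veg = 0.196/3.07 = 0.06384.
Total gain g = 0.26584.
A = 1/(1 − 0.26584) = 1.36.

1.36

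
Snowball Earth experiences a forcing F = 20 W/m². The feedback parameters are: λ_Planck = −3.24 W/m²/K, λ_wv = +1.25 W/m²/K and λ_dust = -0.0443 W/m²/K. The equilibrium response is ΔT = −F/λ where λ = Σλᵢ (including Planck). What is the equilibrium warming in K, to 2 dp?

Net feedback parameter λ = (−3.24) + (+1.25) + (-0.0443) = -2.0343 W/m²/K.
ΔT = −F/λ = −20/(-2.0343) = 9.83 K.

9.83 K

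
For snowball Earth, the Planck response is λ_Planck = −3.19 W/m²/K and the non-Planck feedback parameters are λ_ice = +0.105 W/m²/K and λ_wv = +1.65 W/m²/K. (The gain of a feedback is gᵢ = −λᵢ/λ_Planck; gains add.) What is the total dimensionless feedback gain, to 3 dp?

0.550

Convert to gains: g_ice = 0.105/3.19 = 0.03292; g_wv = 1.65/3.19 = 0.5172.
Total gain g = 0.55012.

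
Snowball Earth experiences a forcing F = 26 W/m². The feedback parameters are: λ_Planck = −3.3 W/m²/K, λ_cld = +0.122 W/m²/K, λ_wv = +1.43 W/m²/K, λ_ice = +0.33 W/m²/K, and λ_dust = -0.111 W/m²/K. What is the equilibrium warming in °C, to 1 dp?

17.0 °C

Net feedback parameter λ = (−3.3) + (+0.122) + (+1.43) + (+0.33) + (-0.111) = -1.529 W/m²/K.
ΔT = −F/λ = −26/(-1.529) = 17.0 °C.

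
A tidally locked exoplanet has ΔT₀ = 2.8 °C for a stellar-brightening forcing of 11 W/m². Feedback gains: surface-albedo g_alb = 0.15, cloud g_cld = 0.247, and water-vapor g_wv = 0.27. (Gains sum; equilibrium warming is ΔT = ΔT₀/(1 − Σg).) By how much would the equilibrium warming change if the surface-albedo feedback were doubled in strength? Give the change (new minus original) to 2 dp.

Original: g = 0.667, ΔT = 2.8/(1−0.667) = 8.4084 °C.
With doubled surface-albedo: g' = 0.817, ΔT' = 2.8/(1−0.817) = 15.3005 °C.
Change = 15.3005 − 8.4084 = 6.89 °C.

6.89 °C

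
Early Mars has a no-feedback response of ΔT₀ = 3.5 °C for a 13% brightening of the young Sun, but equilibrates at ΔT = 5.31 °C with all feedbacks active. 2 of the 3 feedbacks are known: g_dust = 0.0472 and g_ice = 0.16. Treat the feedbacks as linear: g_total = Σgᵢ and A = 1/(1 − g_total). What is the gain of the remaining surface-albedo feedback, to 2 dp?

Amplification A = ΔT/ΔT₀ = 5.31/3.5 = 1.517.
Total gain g = 1 − 1/A = 1 − 1/1.517 = 0.3408.
Known gains sum to 0.0472 + 0.16 = 0.2072.
g_alb = 0.3408 − 0.2072 = 0.13.

0.13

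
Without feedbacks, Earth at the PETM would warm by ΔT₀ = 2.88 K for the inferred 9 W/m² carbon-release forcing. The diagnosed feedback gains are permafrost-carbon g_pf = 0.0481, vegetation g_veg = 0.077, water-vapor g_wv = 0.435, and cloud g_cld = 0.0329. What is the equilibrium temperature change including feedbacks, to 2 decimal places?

Total gain g = 0.0481 + 0.077 + 0.435 + 0.0329 = 0.593.
Amplification A = 1/(1 − 0.593) = 2.457.
ΔT = 2.88 × 2.457 = 7.08 K.

7.08 K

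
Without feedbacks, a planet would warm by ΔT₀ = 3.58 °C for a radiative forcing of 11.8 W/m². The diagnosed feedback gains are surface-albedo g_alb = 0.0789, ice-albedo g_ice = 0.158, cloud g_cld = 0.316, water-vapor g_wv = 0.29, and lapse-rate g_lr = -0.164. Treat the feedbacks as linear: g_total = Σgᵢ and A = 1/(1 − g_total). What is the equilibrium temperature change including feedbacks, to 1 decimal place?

11.1 °C

Total gain g = 0.0789 + 0.158 + 0.316 + 0.29 − 0.164 = 0.6789.
Amplification A = 1/(1 − 0.6789) = 3.114.
ΔT = 3.58 × 3.114 = 11.1 °C.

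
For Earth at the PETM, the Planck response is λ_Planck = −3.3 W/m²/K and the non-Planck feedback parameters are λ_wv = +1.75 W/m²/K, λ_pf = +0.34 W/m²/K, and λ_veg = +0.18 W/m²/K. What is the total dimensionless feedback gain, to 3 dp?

0.688

Convert to gains: g_wv = 1.75/3.3 = 0.5303; g_pf = 0.34/3.3 = 0.103; g_veg = 0.18/3.3 = 0.05455.
Total gain g = 0.68785.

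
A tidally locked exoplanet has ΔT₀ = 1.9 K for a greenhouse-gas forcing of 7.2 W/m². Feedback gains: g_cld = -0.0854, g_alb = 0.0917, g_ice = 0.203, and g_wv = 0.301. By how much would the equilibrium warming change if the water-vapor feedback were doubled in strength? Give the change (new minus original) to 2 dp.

6.19 K

Original: g = 0.5103, ΔT = 1.9/(1−0.5103) = 3.8799 K.
With doubled water-vapor: g' = 0.8113, ΔT' = 1.9/(1−0.8113) = 10.0689 K.
Change = 10.0689 − 3.8799 = 6.19 K.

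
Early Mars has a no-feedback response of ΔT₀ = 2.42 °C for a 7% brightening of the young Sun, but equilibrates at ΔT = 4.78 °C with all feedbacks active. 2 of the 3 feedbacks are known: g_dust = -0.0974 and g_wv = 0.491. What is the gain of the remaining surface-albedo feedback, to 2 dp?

Amplification A = ΔT/ΔT₀ = 4.78/2.42 = 1.975.
Total gain g = 1 − 1/A = 1 − 1/1.975 = 0.4937.
Known gains sum to -0.0974 + 0.491 = 0.3936.
g_alb = 0.4937 − 0.3936 = 0.10.

0.10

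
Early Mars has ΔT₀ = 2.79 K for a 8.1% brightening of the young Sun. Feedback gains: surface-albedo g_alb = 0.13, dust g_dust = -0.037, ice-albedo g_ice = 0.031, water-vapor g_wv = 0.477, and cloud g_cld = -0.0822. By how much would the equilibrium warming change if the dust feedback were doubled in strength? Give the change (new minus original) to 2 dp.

Original: g = 0.5188, ΔT = 2.79/(1−0.5188) = 5.7980 K.
With doubled dust: g' = 0.4818, ΔT' = 2.79/(1−0.4818) = 5.3840 K.
Change = 5.3840 − 5.7980 = -0.41 K.

-0.41 K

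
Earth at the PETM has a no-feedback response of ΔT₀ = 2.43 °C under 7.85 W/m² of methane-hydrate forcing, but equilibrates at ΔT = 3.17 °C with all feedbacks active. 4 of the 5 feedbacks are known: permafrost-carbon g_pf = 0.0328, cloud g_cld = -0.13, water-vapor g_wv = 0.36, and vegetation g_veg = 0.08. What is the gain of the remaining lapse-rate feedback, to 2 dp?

Amplification A = ΔT/ΔT₀ = 3.17/2.43 = 1.305.
Total gain g = 1 − 1/A = 1 − 1/1.305 = 0.2337.
Known gains sum to 0.0328 − 0.13 + 0.36 + 0.08 = 0.3428.
g_lr = 0.2337 − 0.3428 = -0.11.

-0.11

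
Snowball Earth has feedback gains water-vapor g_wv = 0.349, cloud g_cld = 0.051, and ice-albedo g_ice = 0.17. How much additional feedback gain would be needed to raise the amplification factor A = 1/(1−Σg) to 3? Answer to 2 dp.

Current total gain = 0.57.
Target gain for A = 3: g* = 1 − 1/3 = 0.6667.
Additional gain needed = 0.6667 − 0.57 = 0.10.

0.10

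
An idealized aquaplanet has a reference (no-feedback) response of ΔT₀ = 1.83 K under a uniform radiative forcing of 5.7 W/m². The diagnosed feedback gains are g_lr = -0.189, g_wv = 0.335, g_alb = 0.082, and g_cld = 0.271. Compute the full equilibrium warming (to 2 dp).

Total gain g = -0.189 + 0.335 + 0.082 + 0.271 = 0.499.
Amplification A = 1/(1 − 0.499) = 1.996.
ΔT = 1.83 × 1.996 = 3.65 K.

3.65 K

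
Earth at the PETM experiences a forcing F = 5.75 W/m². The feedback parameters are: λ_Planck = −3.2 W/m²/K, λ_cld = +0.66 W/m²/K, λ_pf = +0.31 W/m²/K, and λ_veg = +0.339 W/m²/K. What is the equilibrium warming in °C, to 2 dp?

Net feedback parameter λ = (−3.2) + (+0.66) + (+0.31) + (+0.339) = -1.891 W/m²/K.
ΔT = −F/λ = −5.75/(-1.891) = 3.04 °C.

3.04 °C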